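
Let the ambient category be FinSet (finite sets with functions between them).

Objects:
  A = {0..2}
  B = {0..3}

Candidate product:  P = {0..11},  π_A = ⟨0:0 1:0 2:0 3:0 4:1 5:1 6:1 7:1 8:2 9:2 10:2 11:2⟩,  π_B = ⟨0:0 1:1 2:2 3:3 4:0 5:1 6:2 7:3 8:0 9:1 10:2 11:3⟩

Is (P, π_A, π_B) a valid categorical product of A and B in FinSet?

Answer: VALID PRODUCT

Trace:
|A|·|B| = 3·4 = 12;  |P| = 12
Check the pairing map k ↦ (π_A(k), π_B(k)):
  0 : (0,0)
  1 : (0,1)
  2 : (0,2)
  3 : (0,3)
  4 : (1,0)
  5 : (1,1)
  6 : (1,2)
  7 : (1,3)
  8 : (2,0)
  9 : (2,1)
  10 : (2,2)
  11 : (2,3)
distinct pairs in image: 12 / 12 needed
  → bijection onto A×B; projections well-typed.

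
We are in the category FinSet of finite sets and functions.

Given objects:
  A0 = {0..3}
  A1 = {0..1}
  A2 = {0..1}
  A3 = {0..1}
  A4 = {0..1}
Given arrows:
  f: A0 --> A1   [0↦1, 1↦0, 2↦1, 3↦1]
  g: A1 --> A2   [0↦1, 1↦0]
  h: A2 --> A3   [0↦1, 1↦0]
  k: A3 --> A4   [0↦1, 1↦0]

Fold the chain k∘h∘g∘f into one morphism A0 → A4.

  0 f-->1 g-->0 h-->1 k-->0
  1 f-->0 g-->1 h-->0 k-->1
  2 f-->1 g-->0 h-->1 k-->0
  3 f-->1 g-->0 h-->1 k-->0
result: [0↦0, 1↦1, 2↦0, 3↦0]

Answer: [0↦0, 1↦1, 2↦0, 3↦0]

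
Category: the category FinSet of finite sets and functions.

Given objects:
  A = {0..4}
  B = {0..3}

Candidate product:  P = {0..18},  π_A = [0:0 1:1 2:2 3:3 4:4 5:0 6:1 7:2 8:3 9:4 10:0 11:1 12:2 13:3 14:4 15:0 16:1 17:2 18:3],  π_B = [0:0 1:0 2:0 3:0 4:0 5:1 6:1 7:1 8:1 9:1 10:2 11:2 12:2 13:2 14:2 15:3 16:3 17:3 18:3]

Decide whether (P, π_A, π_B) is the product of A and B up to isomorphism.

Answer: NOT A VALID PRODUCT — |P|=19 ≠ |A|·|B|=20

Work:
|A|·|B| = 5·4 = 20;  |P| = 19
  → cardinalities differ; no bijection possible.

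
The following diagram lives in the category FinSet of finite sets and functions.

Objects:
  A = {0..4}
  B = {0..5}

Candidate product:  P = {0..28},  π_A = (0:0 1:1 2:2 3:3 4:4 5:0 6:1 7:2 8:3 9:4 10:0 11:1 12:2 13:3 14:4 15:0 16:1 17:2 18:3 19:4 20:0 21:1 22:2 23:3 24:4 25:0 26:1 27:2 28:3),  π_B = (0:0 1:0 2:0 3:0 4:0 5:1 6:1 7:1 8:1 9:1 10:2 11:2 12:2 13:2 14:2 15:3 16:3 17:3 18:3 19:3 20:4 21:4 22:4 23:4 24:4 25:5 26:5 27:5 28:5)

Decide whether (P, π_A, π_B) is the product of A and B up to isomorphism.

|A|·|B| = 5·6 = 30;  |P| = 29
  → cardinalities differ; no bijection possible.

Answer: NOT A VALID PRODUCT — |P|=29 ≠ |A|·|B|=30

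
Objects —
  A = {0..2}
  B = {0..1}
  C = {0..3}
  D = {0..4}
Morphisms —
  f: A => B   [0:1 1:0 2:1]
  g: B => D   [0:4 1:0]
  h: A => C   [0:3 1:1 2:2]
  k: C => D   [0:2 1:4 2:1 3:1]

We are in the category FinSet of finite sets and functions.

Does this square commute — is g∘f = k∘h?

Path 1 = f;g:
  0 f=>1 g=>0
  1 f=>0 g=>4
  2 f=>1 g=>0
  result₁ = [0:0 1:4 2:0]
Path 2 = h;k:
  0 h=>3 k=>1
  1 h=>1 k=>4
  2 h=>2 k=>1
  result₂ = [0:1 1:4 2:1]
Equal? distinct morphisms ✗

Answer: DOES NOT COMMUTE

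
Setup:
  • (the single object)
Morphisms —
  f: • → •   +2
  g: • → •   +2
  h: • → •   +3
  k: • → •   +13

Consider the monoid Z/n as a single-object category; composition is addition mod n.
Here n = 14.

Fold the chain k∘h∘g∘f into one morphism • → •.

Answer: +6

Derivation:
  0 +2≡2 +2≡4 +3≡7 +13≡6  (mod 14)
result: +6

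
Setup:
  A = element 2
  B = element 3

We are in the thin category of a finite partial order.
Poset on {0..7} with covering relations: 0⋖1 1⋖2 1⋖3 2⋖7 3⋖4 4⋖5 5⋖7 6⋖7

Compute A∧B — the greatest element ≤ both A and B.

Lower bounds of A=2 and B=3: {0,1}
  0 ≤ 1
  1 ≤ 1
glb = 1

Answer: A∧B = 1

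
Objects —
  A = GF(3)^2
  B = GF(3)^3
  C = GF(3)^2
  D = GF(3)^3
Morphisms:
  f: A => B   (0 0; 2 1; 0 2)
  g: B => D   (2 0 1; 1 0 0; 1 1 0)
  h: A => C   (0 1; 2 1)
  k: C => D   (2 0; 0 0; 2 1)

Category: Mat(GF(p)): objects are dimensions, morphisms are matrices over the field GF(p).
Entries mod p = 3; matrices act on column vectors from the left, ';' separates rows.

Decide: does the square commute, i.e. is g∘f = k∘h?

Along f;g (path 1):
  e0=[1,0] f=>[0,2,0] g=>[0,0,2]
  e1=[0,1] f=>[0,1,2] g=>[2,0,1]
  result₁ = (0 2; 0 0; 2 1)
Along h;k (path 2):
  e0=[1,0] h=>[0,2] k=>[0,0,2]
  e1=[0,1] h=>[1,1] k=>[2,0,0]
  result₂ = (0 2; 0 0; 2 0)
Equal? distinct morphisms ✗

Answer: DOES NOT COMMUTE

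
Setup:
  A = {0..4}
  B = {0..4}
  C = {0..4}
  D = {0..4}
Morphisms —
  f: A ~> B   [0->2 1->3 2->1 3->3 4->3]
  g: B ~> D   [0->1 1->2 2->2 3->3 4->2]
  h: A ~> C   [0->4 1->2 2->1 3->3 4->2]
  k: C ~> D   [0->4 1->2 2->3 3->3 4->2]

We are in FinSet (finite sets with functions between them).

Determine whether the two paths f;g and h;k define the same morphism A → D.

Answer: COMMUTES

Derivation:
Along f;g (path 1):
  0 f~>2 g~>2
  1 f~>3 g~>3
  2 f~>1 g~>2
  3 f~>3 g~>3
  4 f~>3 g~>3
  ⟦path⟧₁ = [0->2 1->3 2->2 3->3 4->3]
Along h;k (path 2):
  0 h~>4 k~>2
  1 h~>2 k~>3
  2 h~>1 k~>2
  3 h~>3 k~>3
  4 h~>2 k~>3
  ⟦path⟧₂ = [0->2 1->3 2->2 3->3 4->3]
Equal? YES — commutes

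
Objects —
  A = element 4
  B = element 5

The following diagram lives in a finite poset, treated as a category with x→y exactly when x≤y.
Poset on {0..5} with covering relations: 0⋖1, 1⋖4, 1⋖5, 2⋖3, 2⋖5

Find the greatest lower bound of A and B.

Common predecessors of 4,5: {0,1}
  0 ⊑ 1
  1 ⊑ 1
glb = 1

Answer: A∧B = 1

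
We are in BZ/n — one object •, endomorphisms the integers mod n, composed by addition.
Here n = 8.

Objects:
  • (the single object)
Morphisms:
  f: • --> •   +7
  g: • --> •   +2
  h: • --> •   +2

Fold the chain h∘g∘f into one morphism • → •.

Answer: +3

Work:
  0 +7≡7 +2≡1 +2≡3  (mod 8)
⟦path⟧: +3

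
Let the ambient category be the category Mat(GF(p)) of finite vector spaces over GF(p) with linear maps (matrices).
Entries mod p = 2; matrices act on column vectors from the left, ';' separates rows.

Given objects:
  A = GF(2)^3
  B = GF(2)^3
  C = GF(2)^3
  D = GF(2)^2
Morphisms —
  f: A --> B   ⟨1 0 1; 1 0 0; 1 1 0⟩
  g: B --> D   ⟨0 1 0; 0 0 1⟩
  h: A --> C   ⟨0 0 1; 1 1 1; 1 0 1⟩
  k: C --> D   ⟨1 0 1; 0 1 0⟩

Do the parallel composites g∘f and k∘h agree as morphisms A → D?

Along f;g (path 1):
  e0=(1,0,0) f-->(1,1,1) g-->(1,1)
  e1=(0,1,0) f-->(0,0,1) g-->(0,1)
  e2=(0,0,1) f-->(1,0,0) g-->(0,0)
  composite₁ = ⟨1 0 0; 1 1 0⟩
Along h;k (path 2):
  e0=(1,0,0) h-->(0,1,1) k-->(1,1)
  e1=(0,1,0) h-->(0,1,0) k-->(0,1)
  e2=(0,0,1) h-->(1,1,1) k-->(0,1)
  composite₂ = ⟨1 0 0; 1 1 1⟩
Equal? differ; not commutative

Answer: DOES NOT COMMUTE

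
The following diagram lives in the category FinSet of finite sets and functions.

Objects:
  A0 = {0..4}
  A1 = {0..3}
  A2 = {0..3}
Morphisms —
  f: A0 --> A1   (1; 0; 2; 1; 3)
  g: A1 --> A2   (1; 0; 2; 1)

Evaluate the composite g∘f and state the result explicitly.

Answer: (0; 1; 2; 0; 1)

Work:
  0 f-->1 g-->0
  1 f-->0 g-->1
  2 f-->2 g-->2
  3 f-->1 g-->0
  4 f-->3 g-->1
composite: (0; 1; 2; 0; 1)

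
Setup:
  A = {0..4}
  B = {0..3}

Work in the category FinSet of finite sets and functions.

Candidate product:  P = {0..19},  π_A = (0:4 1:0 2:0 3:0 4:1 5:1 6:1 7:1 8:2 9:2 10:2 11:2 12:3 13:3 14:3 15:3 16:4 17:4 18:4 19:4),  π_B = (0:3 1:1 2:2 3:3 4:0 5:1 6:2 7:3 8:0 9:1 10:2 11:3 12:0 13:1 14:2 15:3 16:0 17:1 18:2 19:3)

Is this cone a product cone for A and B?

|A|·|B| = 5·4 = 20;  |P| = 20
Check the pairing map k ↦ (π_A(k), π_B(k)):
  0 : (4,3)
  1 : (0,1)
  2 : (0,2)
  3 : (0,3)
  4 : (1,0)
  5 : (1,1)
  6 : (1,2)
  7 : (1,3)
  8 : (2,0)
  9 : (2,1)
  10 : (2,2)
  11 : (2,3)
  12 : (3,0)
  13 : (3,1)
  14 : (3,2)
  15 : (3,3)
  16 : (4,0)
  17 : (4,1)
  18 : (4,2)
  19 : (4,3)  ✗ repeats pair of k=0
distinct pairs in image: 19 / 20 needed
  → (4,3) hit at k=0 and k=19

Answer: NOT A VALID PRODUCT — duplicate pair at indices 19,0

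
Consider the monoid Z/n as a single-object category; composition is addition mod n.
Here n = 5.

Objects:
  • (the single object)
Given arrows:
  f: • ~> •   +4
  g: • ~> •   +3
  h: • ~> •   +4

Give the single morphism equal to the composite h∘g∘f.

Answer: +1

Derivation:
  0 +4≡4 +3≡2 +4≡1  (mod 5)
composite: +1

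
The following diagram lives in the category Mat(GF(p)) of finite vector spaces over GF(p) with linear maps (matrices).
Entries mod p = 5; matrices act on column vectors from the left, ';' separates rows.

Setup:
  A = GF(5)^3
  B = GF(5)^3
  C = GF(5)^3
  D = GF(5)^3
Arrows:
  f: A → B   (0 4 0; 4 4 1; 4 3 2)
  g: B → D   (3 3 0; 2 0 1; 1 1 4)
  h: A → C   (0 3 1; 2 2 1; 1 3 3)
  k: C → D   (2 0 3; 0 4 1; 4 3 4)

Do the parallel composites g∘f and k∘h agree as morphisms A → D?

Path 1 = f;g:
  e0=[1,0,0] f→[0,4,4] g→[2,4,0]
  e1=[0,1,0] f→[4,4,3] g→[4,1,0]
  e2=[0,0,1] f→[0,1,2] g→[3,2,4]
  composite₁ = (2 4 3; 4 1 2; 0 0 4)
Path 2 = h;k:
  e0=[1,0,0] h→[0,2,1] k→[3,4,0]
  e1=[0,1,0] h→[3,2,3] k→[0,1,0]
  e2=[0,0,1] h→[1,1,3] k→[1,2,4]
  composite₂ = (3 0 1; 4 1 2; 0 0 4)
Equal? distinct morphisms ✗

Answer: DOES NOT COMMUTE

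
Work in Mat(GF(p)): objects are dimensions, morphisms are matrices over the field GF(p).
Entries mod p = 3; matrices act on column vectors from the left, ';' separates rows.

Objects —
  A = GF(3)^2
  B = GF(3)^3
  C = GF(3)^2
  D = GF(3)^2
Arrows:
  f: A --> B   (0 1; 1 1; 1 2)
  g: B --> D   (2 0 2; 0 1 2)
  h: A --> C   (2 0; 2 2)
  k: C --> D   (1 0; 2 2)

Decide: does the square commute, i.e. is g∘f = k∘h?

1) trace f;g:
  e0=⟨1,0⟩ f-->⟨0,1,1⟩ g-->⟨2,0⟩
  e1=⟨0,1⟩ f-->⟨1,1,2⟩ g-->⟨0,2⟩
  composite₁ = (2 0; 0 2)
2) trace h;k:
  e0=⟨1,0⟩ h-->⟨2,2⟩ k-->⟨2,2⟩
  e1=⟨0,1⟩ h-->⟨0,2⟩ k-->⟨0,1⟩
  composite₂ = (2 0; 2 1)
Equal? NO — does not commute

Answer: DOES NOT COMMUTE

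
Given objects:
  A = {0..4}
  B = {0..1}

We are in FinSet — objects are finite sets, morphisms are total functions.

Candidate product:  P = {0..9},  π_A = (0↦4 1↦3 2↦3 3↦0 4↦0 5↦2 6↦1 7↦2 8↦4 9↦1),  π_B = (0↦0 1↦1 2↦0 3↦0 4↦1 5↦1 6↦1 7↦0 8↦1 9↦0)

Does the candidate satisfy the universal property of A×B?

|A|·|B| = 5·2 = 10;  |P| = 10
Check the pairing map k ↦ (π_A(k), π_B(k)):
  0 ↦ (4,0)
  1 ↦ (3,1)
  2 ↦ (3,0)
  3 ↦ (0,0)
  4 ↦ (0,1)
  5 ↦ (2,1)
  6 ↦ (1,1)
  7 ↦ (2,0)
  8 ↦ (4,1)
  9 ↦ (1,0)
distinct pairs in image: 10 / 10 needed
  → bijection onto A×B; projections well-typed.

Answer: VALID PRODUCT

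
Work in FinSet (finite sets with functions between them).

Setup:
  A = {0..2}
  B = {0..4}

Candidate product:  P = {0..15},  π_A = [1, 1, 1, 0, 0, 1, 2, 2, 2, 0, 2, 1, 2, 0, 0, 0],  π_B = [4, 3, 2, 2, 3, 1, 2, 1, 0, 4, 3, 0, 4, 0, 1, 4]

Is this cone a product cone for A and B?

|A|·|B| = 3·5 = 15;  |P| = 16
  → cardinalities differ; no bijection possible.

Answer: NOT A VALID PRODUCT — |P|=16 ≠ |A|·|B|=15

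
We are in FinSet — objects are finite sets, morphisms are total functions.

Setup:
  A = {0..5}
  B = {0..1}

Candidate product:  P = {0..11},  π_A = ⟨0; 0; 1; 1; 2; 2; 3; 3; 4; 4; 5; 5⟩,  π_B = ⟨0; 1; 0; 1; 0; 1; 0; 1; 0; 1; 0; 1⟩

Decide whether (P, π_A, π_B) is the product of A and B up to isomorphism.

|A|·|B| = 6·2 = 12;  |P| = 12
Check the pairing map k ↦ (π_A(k), π_B(k)):
  0 : (0,0)
  1 : (0,1)
  2 : (1,0)
  3 : (1,1)
  4 : (2,0)
  5 : (2,1)
  6 : (3,0)
  7 : (3,1)
  8 : (4,0)
  9 : (4,1)
  10 : (5,0)
  11 : (5,1)
distinct pairs in image: 12 / 12 needed
  → bijection onto A×B; projections well-typed.

Answer: VALID PRODUCT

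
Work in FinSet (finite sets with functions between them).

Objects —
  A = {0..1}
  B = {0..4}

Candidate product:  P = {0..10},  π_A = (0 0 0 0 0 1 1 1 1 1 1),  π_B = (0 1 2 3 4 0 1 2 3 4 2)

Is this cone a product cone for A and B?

Answer: NOT A VALID PRODUCT — |P|=11 ≠ |A|·|B|=10

Derivation:
|A|·|B| = 2·5 = 10;  |P| = 11
  → cardinalities differ; no bijection possible.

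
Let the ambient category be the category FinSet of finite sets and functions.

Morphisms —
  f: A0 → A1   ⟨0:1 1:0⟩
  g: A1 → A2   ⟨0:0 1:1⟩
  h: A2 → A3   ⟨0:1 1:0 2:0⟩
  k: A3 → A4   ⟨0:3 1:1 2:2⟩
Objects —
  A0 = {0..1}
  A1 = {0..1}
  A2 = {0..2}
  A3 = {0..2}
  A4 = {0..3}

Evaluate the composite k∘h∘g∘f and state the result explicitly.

  0 f→1 g→1 h→0 k→3
  1 f→0 g→0 h→1 k→1
⟦path⟧: ⟨0:3 1:1⟩

Answer: ⟨0:3 1:1⟩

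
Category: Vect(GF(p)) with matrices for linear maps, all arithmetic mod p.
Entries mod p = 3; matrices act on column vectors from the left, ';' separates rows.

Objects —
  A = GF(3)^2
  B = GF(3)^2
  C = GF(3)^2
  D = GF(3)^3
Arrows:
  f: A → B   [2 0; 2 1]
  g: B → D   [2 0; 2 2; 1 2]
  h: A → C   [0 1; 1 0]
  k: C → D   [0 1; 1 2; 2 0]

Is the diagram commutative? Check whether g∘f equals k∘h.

1) trace f;g:
  e0=⟨1,0⟩ f→⟨2,2⟩ g→⟨1,2,0⟩
  e1=⟨0,1⟩ f→⟨0,1⟩ g→⟨0,2,2⟩
  result₁ = [1 0; 2 2; 0 2]
2) trace h;k:
  e0=⟨1,0⟩ h→⟨0,1⟩ k→⟨1,2,0⟩
  e1=⟨0,1⟩ h→⟨1,0⟩ k→⟨0,1,2⟩
  result₂ = [1 0; 2 1; 0 2]
Equal? differ; not commutative

Answer: DOES NOT COMMUTE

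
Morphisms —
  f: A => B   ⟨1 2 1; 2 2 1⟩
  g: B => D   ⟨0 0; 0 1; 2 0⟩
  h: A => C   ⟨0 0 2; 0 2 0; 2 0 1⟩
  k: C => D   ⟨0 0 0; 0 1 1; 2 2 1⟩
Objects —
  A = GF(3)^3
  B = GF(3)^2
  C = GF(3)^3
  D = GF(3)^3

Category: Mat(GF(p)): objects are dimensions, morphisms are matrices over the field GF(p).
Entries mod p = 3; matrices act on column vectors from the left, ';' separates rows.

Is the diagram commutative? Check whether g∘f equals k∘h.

Answer: COMMUTES

Trace:
Path 1 = f;g:
  e0=(1,0,0) f=>(1,2) g=>(0,2,2)
  e1=(0,1,0) f=>(2,2) g=>(0,2,1)
  e2=(0,0,1) f=>(1,1) g=>(0,1,2)
  result₁ = ⟨0 0 0; 2 2 1; 2 1 2⟩
Path 2 = h;k:
  e0=(1,0,0) h=>(0,0,2) k=>(0,2,2)
  e1=(0,1,0) h=>(0,2,0) k=>(0,2,1)
  e2=(0,0,1) h=>(2,0,1) k=>(0,1,2)
  result₂ = ⟨0 0 0; 2 2 1; 2 1 2⟩
Equal? YES — commutes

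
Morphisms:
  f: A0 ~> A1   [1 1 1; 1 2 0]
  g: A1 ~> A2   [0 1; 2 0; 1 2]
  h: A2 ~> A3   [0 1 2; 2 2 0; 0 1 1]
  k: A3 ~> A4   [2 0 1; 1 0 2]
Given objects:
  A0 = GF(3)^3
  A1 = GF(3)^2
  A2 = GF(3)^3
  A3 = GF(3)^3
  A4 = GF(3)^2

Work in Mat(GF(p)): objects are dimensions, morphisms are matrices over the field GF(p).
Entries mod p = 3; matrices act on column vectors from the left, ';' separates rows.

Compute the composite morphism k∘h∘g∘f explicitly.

Answer: [0 1 2; 0 2 1]

Work:
  e0=⟨1,0,0⟩ f~>⟨1,1⟩ g~>⟨1,2,0⟩ h~>⟨2,0,2⟩ k~>⟨0,0⟩
  e1=⟨0,1,0⟩ f~>⟨1,2⟩ g~>⟨2,2,2⟩ h~>⟨0,2,1⟩ k~>⟨1,2⟩
  e2=⟨0,0,1⟩ f~>⟨1,0⟩ g~>⟨0,2,1⟩ h~>⟨1,1,0⟩ k~>⟨2,1⟩
composite: [0 1 2; 0 2 1]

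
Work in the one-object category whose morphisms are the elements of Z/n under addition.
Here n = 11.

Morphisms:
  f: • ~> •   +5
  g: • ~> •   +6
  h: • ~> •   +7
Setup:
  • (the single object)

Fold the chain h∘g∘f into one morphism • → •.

Answer: +7

Trace:
  0 +5≡5 +6≡0 +7≡7  (mod 11)
result: +7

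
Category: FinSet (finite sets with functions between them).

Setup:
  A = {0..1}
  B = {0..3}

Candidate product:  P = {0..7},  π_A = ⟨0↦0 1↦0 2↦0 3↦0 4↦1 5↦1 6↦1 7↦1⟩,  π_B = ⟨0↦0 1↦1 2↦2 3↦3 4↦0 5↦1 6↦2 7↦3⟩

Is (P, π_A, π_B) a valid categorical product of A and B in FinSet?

|A|·|B| = 2·4 = 8;  |P| = 8
Check the pairing map k ↦ (π_A(k), π_B(k)):
  0 ↦ (0,0)
  1 ↦ (0,1)
  2 ↦ (0,2)
  3 ↦ (0,3)
  4 ↦ (1,0)
  5 ↦ (1,1)
  6 ↦ (1,2)
  7 ↦ (1,3)
distinct pairs in image: 8 / 8 needed
  → bijection onto A×B; projections well-typed.

Answer: VALID PRODUCT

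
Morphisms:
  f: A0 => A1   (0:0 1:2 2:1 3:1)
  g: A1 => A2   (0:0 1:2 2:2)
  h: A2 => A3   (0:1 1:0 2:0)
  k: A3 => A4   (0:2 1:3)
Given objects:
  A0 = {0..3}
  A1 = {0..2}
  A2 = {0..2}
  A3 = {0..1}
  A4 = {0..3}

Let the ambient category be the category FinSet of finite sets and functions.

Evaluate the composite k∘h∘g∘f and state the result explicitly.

Answer: (0:3 1:2 2:2 3:2)

Derivation:
  0 f=>0 g=>0 h=>1 k=>3
  1 f=>2 g=>2 h=>0 k=>2
  2 f=>1 g=>2 h=>0 k=>2
  3 f=>1 g=>2 h=>0 k=>2
composite: (0:3 1:2 2:2 3:2)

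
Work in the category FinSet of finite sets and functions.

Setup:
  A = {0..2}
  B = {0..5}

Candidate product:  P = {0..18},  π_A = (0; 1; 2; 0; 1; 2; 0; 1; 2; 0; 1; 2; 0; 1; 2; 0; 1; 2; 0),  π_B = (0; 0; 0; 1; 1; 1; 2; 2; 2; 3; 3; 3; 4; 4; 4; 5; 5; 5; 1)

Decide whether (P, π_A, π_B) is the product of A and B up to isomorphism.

|A|·|B| = 3·6 = 18;  |P| = 19
  → cardinalities differ; no bijection possible.

Answer: NOT A VALID PRODUCT — |P|=19 ≠ |A|·|B|=18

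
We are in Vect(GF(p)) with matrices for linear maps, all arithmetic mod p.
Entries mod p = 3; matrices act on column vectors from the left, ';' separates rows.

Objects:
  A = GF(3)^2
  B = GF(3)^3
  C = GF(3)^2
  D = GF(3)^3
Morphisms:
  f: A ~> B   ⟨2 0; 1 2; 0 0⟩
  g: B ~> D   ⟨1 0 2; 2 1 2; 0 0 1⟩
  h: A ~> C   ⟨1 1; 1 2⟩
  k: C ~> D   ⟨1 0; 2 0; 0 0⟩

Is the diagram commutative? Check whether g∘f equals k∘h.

Answer: DOES NOT COMMUTE

Trace:
1) trace f;g:
  e0=[1,0] f~>[2,1,0] g~>[2,2,0]
  e1=[0,1] f~>[0,2,0] g~>[0,2,0]
  ⟦path⟧₁ = ⟨2 0; 2 2; 0 0⟩
2) trace h;k:
  e0=[1,0] h~>[1,1] k~>[1,2,0]
  e1=[0,1] h~>[1,2] k~>[1,2,0]
  ⟦path⟧₂ = ⟨1 1; 2 2; 0 0⟩
Equal? NO — does not commute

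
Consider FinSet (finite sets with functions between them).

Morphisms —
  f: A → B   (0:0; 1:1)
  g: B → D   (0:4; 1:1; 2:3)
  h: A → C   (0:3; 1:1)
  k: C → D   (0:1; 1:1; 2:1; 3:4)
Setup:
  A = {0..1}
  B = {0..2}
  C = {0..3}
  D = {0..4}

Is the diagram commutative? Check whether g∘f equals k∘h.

Answer: COMMUTES

Work:
Path 1 = f;g:
  0 f→0 g→4
  1 f→1 g→1
  result₁ = (0:4; 1:1)
Path 2 = h;k:
  0 h→3 k→4
  1 h→1 k→1
  result₂ = (0:4; 1:1)
Equal? equal; square commutes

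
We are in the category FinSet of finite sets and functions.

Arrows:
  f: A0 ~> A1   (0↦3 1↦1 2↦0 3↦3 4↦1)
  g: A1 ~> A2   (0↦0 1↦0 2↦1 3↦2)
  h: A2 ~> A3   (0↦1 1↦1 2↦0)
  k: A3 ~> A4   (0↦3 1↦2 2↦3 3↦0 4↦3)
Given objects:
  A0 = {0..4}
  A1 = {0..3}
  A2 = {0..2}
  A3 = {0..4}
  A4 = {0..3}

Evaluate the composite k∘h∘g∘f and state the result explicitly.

Answer: (0↦3 1↦2 2↦2 3↦3 4↦2)

Trace:
  0 f~>3 g~>2 h~>0 k~>3
  1 f~>1 g~>0 h~>1 k~>2
  2 f~>0 g~>0 h~>1 k~>2
  3 f~>3 g~>2 h~>0 k~>3
  4 f~>1 g~>0 h~>1 k~>2
result: (0↦3 1↦2 2↦2 3↦3 4↦2)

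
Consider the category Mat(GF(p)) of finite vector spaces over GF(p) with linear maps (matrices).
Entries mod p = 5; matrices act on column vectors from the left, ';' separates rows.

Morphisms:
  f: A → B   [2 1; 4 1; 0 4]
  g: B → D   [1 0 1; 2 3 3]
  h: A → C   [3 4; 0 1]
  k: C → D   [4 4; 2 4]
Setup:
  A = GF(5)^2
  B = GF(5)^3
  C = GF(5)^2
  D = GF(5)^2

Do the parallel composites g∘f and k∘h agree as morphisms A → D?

Answer: COMMUTES

Trace:
Along f;g (path 1):
  e0=(1,0) f→(2,4,0) g→(2,1)
  e1=(0,1) f→(1,1,4) g→(0,2)
  ⟦path⟧₁ = [2 0; 1 2]
Along h;k (path 2):
  e0=(1,0) h→(3,0) k→(2,1)
  e1=(0,1) h→(4,1) k→(0,2)
  ⟦path⟧₂ = [2 0; 1 2]
Equal? same morphism ✓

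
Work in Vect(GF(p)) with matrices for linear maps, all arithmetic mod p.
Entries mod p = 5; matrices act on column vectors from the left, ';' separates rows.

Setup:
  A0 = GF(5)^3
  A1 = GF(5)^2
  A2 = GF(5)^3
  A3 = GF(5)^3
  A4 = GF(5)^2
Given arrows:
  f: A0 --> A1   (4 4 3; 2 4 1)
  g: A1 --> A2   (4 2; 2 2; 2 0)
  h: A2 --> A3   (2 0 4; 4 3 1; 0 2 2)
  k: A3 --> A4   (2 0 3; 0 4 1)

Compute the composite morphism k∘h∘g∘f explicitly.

  e0=[1,0,0] f-->[4,2] g-->[0,2,3] h-->[2,4,0] k-->[4,1]
  e1=[0,1,0] f-->[4,4] g-->[4,1,3] h-->[0,2,3] k-->[4,1]
  e2=[0,0,1] f-->[3,1] g-->[4,3,1] h-->[2,1,3] k-->[3,2]
⟦path⟧: (4 4 3; 1 1 2)

Answer: (4 4 3; 1 1 2)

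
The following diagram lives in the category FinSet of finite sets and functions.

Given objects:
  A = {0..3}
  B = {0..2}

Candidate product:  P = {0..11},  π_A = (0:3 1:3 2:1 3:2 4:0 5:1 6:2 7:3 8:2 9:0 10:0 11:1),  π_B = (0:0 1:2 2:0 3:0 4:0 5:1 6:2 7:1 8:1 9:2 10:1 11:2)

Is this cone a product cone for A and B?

Answer: VALID PRODUCT

Derivation:
|A|·|B| = 4·3 = 12;  |P| = 12
Check the pairing map k ↦ (π_A(k), π_B(k)):
  0 : (3,0)
  1 : (3,2)
  2 : (1,0)
  3 : (2,0)
  4 : (0,0)
  5 : (1,1)
  6 : (2,2)
  7 : (3,1)
  8 : (2,1)
  9 : (0,2)
  10 : (0,1)
  11 : (1,2)
distinct pairs in image: 12 / 12 needed
  → bijection onto A×B; projections well-typed.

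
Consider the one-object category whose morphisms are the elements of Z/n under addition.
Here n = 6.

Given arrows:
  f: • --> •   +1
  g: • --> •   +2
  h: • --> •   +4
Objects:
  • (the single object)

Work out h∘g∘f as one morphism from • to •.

Answer: +1

Work:
  0 +1≡1 +2≡3 +4≡1  (mod 6)
⟦path⟧: +1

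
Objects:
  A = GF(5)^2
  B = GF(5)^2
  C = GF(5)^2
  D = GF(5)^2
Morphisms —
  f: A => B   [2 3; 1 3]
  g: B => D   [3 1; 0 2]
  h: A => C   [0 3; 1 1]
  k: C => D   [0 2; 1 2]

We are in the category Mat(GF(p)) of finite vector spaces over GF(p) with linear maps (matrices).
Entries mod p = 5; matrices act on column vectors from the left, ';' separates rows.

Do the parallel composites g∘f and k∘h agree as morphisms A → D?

Answer: DOES NOT COMMUTE

Work:
1) trace f;g:
  e0=⟨1,0⟩ f=>⟨2,1⟩ g=>⟨2,2⟩
  e1=⟨0,1⟩ f=>⟨3,3⟩ g=>⟨2,1⟩
  result₁ = [2 2; 2 1]
2) trace h;k:
  e0=⟨1,0⟩ h=>⟨0,1⟩ k=>⟨2,2⟩
  e1=⟨0,1⟩ h=>⟨3,1⟩ k=>⟨2,0⟩
  result₂ = [2 2; 2 0]
Equal? NO — does not commute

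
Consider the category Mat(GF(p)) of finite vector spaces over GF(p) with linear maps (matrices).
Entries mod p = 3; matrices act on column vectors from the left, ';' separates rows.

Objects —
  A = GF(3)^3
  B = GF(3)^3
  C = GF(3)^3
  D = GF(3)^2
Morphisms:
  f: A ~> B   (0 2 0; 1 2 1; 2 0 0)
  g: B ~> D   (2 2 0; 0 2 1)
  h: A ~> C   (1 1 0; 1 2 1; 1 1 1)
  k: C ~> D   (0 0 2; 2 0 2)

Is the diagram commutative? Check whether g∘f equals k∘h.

1) trace f;g:
  e0=[1,0,0] f~>[0,1,2] g~>[2,1]
  e1=[0,1,0] f~>[2,2,0] g~>[2,1]
  e2=[0,0,1] f~>[0,1,0] g~>[2,2]
  composite₁ = (2 2 2; 1 1 2)
2) trace h;k:
  e0=[1,0,0] h~>[1,1,1] k~>[2,1]
  e1=[0,1,0] h~>[1,2,1] k~>[2,1]
  e2=[0,0,1] h~>[0,1,1] k~>[2,2]
  composite₂ = (2 2 2; 1 1 2)
Equal? YES — commutes

Answer: COMMUTES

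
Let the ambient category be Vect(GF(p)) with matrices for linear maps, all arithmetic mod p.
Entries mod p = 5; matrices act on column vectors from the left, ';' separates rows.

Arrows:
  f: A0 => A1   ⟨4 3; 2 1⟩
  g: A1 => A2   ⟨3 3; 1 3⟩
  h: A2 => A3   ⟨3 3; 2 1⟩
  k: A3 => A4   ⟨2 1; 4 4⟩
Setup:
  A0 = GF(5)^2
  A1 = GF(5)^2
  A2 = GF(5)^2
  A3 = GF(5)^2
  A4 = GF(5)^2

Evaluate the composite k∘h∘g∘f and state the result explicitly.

Answer: ⟨4 3; 0 1⟩

Derivation:
  e0=(1,0) f=>(4,2) g=>(3,0) h=>(4,1) k=>(4,0)
  e1=(0,1) f=>(3,1) g=>(2,1) h=>(4,0) k=>(3,1)
⟦path⟧: ⟨4 3; 0 1⟩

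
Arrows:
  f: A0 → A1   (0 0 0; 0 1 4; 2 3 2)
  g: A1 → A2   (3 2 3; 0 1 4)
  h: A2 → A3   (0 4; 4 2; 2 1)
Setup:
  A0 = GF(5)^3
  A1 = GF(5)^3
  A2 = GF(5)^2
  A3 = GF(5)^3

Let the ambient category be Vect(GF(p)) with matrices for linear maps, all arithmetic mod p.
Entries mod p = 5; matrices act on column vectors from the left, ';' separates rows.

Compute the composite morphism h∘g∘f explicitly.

  e0=⟨1,0,0⟩ f→⟨0,0,2⟩ g→⟨1,3⟩ h→⟨2,0,0⟩
  e1=⟨0,1,0⟩ f→⟨0,1,3⟩ g→⟨1,3⟩ h→⟨2,0,0⟩
  e2=⟨0,0,1⟩ f→⟨0,4,2⟩ g→⟨4,2⟩ h→⟨3,0,0⟩
composite: (2 2 3; 0 0 0; 0 0 0)

Answer: (2 2 3; 0 0 0; 0 0 0)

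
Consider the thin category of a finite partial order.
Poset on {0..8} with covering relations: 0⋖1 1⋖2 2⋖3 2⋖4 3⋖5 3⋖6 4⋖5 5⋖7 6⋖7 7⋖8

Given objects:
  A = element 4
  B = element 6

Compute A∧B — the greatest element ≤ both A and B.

Answer: A∧B = 2

Work:
Lower bounds of A=4 and B=6: {0,1,2}
  0 ≤ 2
  1 ≤ 2
  2 ≤ 2
glb = 2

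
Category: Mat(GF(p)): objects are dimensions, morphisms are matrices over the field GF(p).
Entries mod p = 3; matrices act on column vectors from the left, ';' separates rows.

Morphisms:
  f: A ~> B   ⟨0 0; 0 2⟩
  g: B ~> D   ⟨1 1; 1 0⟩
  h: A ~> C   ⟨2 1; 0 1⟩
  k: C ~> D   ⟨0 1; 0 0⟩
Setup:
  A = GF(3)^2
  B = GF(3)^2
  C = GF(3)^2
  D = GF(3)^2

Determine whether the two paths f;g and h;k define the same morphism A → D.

Answer: DOES NOT COMMUTE

Derivation:
Path 1 = f;g:
  e0=⟨1,0⟩ f~>⟨0,0⟩ g~>⟨0,0⟩
  e1=⟨0,1⟩ f~>⟨0,2⟩ g~>⟨2,0⟩
  composite₁ = ⟨0 2; 0 0⟩
Path 2 = h;k:
  e0=⟨1,0⟩ h~>⟨2,0⟩ k~>⟨0,0⟩
  e1=⟨0,1⟩ h~>⟨1,1⟩ k~>⟨1,0⟩
  composite₂ = ⟨0 1; 0 0⟩
Equal? differ; not commutative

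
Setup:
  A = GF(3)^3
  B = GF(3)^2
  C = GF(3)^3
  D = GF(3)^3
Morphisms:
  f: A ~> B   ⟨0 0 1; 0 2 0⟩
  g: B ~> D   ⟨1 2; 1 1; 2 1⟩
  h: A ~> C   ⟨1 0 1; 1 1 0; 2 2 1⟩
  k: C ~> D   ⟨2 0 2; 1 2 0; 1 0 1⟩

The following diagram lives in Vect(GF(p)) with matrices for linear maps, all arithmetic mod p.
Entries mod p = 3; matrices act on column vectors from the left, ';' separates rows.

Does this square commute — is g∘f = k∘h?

Answer: COMMUTES

Derivation:
Path 1 = f;g:
  e0=⟨1,0,0⟩ f~>⟨0,0⟩ g~>⟨0,0,0⟩
  e1=⟨0,1,0⟩ f~>⟨0,2⟩ g~>⟨1,2,2⟩
  e2=⟨0,0,1⟩ f~>⟨1,0⟩ g~>⟨1,1,2⟩
  composite₁ = ⟨0 1 1; 0 2 1; 0 2 2⟩
Path 2 = h;k:
  e0=⟨1,0,0⟩ h~>⟨1,1,2⟩ k~>⟨0,0,0⟩
  e1=⟨0,1,0⟩ h~>⟨0,1,2⟩ k~>⟨1,2,2⟩
  e2=⟨0,0,1⟩ h~>⟨1,0,1⟩ k~>⟨1,1,2⟩
  composite₂ = ⟨0 1 1; 0 2 1; 0 2 2⟩
Equal? same morphism ✓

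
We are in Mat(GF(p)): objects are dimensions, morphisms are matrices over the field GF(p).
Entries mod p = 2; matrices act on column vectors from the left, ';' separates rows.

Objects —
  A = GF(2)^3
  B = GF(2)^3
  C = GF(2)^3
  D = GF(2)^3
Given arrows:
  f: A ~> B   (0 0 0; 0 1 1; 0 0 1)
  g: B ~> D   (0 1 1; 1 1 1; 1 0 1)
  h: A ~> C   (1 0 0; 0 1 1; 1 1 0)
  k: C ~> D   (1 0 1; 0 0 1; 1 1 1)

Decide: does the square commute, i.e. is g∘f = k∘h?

Answer: DOES NOT COMMUTE

Work:
Path 1 = f;g:
  e0=(1,0,0) f~>(0,0,0) g~>(0,0,0)
  e1=(0,1,0) f~>(0,1,0) g~>(1,1,0)
  e2=(0,0,1) f~>(0,1,1) g~>(0,0,1)
  result₁ = (0 1 0; 0 1 0; 0 0 1)
Path 2 = h;k:
  e0=(1,0,0) h~>(1,0,1) k~>(0,1,0)
  e1=(0,1,0) h~>(0,1,1) k~>(1,1,0)
  e2=(0,0,1) h~>(0,1,0) k~>(0,0,1)
  result₂ = (0 1 0; 1 1 0; 0 0 1)
Equal? differ; not commutative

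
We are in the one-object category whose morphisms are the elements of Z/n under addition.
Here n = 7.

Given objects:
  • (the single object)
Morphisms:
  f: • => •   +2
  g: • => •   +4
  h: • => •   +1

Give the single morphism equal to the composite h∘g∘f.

  0 +2≡2 +4≡6 +1≡0  (mod 7)
composite: +0

Answer: +0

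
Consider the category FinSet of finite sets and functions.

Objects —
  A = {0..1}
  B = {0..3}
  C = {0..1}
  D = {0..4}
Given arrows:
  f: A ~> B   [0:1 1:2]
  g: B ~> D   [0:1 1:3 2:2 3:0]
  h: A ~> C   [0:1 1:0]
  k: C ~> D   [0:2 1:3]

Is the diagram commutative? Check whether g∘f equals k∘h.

Answer: COMMUTES

Trace:
1) trace f;g:
  0 f~>1 g~>3
  1 f~>2 g~>2
  composite₁ = [0:3 1:2]
2) trace h;k:
  0 h~>1 k~>3
  1 h~>0 k~>2
  composite₂ = [0:3 1:2]
Equal? YES — commutes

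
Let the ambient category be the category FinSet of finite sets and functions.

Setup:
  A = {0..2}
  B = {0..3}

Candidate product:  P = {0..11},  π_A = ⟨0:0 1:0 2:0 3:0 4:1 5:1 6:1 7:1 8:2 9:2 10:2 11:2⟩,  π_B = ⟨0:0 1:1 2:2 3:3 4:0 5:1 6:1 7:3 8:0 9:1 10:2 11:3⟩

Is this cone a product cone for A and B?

Answer: NOT A VALID PRODUCT — duplicate pair at indices 5,6

Derivation:
|A|·|B| = 3·4 = 12;  |P| = 12
Check the pairing map k ↦ (π_A(k), π_B(k)):
  0 : (0,0)
  1 : (0,1)
  2 : (0,2)
  3 : (0,3)
  4 : (1,0)
  5 : (1,1)
  6 : (1,1)  ✗ repeats pair of k=5
  7 : (1,3)
  8 : (2,0)
  9 : (2,1)
  10 : (2,2)
  11 : (2,3)
distinct pairs in image: 11 / 12 needed
  → (1,1) hit at k=5 and k=6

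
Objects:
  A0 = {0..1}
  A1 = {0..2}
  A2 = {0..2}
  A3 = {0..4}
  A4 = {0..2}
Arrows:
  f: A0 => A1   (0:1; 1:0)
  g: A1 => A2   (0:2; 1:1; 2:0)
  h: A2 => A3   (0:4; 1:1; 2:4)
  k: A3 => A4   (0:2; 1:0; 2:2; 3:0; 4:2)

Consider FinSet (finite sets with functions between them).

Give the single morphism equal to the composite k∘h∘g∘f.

Answer: (0:0; 1:2)

Trace:
  0 f=>1 g=>1 h=>1 k=>0
  1 f=>0 g=>2 h=>4 k=>2
result: (0:0; 1:2)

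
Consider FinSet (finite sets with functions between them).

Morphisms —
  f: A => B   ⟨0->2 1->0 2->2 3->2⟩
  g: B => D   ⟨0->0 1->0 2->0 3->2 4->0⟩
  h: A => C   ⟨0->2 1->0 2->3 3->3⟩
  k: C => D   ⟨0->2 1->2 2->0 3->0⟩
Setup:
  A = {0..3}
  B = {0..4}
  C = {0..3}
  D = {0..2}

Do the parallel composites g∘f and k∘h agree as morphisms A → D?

Answer: DOES NOT COMMUTE

Work:
Along f;g (path 1):
  0 f=>2 g=>0
  1 f=>0 g=>0
  2 f=>2 g=>0
  3 f=>2 g=>0
  composite₁ = ⟨0->0 1->0 2->0 3->0⟩
Along h;k (path 2):
  0 h=>2 k=>0
  1 h=>0 k=>2
  2 h=>3 k=>0
  3 h=>3 k=>0
  composite₂ = ⟨0->0 1->2 2->0 3->0⟩
Equal? differ; not commutative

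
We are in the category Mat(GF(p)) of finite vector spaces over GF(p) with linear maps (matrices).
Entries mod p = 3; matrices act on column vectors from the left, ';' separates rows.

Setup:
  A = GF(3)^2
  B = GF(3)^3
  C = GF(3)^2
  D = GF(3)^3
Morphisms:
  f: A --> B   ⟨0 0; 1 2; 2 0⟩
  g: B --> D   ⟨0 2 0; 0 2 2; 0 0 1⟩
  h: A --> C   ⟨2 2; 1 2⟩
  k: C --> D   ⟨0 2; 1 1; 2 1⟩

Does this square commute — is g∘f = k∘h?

1) trace f;g:
  e0=⟨1,0⟩ f-->⟨0,1,2⟩ g-->⟨2,0,2⟩
  e1=⟨0,1⟩ f-->⟨0,2,0⟩ g-->⟨1,1,0⟩
  composite₁ = ⟨2 1; 0 1; 2 0⟩
2) trace h;k:
  e0=⟨1,0⟩ h-->⟨2,1⟩ k-->⟨2,0,2⟩
  e1=⟨0,1⟩ h-->⟨2,2⟩ k-->⟨1,1,0⟩
  composite₂ = ⟨2 1; 0 1; 2 0⟩
Equal? YES — commutes

Answer: COMMUTES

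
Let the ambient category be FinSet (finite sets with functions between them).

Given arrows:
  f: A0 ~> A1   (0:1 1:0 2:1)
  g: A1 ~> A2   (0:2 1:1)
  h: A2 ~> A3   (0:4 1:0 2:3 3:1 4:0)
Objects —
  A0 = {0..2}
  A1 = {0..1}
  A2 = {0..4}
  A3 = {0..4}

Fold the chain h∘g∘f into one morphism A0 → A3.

Answer: (0:0 1:3 2:0)

Derivation:
  0 f~>1 g~>1 h~>0
  1 f~>0 g~>2 h~>3
  2 f~>1 g~>1 h~>0
⟦path⟧: (0:0 1:3 2:0)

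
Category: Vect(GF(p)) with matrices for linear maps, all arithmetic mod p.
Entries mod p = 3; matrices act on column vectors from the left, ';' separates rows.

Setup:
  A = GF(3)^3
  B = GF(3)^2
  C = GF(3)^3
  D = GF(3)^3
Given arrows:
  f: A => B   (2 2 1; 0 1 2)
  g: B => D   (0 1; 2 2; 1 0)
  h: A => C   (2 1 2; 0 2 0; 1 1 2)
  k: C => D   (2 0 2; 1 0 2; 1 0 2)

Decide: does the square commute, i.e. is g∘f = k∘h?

Answer: DOES NOT COMMUTE

Work:
Along f;g (path 1):
  e0=(1,0,0) f=>(2,0) g=>(0,1,2)
  e1=(0,1,0) f=>(2,1) g=>(1,0,2)
  e2=(0,0,1) f=>(1,2) g=>(2,0,1)
  result₁ = (0 1 2; 1 0 0; 2 2 1)
Along h;k (path 2):
  e0=(1,0,0) h=>(2,0,1) k=>(0,1,1)
  e1=(0,1,0) h=>(1,2,1) k=>(1,0,0)
  e2=(0,0,1) h=>(2,0,2) k=>(2,0,0)
  result₂ = (0 1 2; 1 0 0; 1 0 0)
Equal? distinct morphisms ✗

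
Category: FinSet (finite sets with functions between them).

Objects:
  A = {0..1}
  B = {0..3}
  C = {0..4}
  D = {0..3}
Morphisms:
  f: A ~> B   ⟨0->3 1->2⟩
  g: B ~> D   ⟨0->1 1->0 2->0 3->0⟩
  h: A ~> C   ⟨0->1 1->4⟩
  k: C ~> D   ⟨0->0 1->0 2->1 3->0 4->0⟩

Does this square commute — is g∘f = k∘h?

Path 1 = f;g:
  0 f~>3 g~>0
  1 f~>2 g~>0
  result₁ = ⟨0->0 1->0⟩
Path 2 = h;k:
  0 h~>1 k~>0
  1 h~>4 k~>0
  result₂ = ⟨0->0 1->0⟩
Equal? YES — commutes

Answer: COMMUTES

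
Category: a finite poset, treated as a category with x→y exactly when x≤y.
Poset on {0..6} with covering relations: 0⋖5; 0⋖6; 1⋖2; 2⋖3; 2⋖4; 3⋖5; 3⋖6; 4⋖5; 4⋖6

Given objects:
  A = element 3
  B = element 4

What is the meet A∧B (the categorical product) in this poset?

Answer: A∧B = 2

Derivation:
Common predecessors of 3,4: {1,2}
  1 ⊑ 2
  2 ⊑ 2
glb = 2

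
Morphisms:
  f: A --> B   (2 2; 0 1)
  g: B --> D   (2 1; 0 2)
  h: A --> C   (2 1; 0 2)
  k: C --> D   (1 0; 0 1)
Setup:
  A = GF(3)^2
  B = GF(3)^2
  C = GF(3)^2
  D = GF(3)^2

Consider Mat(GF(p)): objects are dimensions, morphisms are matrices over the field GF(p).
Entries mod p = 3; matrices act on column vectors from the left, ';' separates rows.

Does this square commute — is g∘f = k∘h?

Answer: DOES NOT COMMUTE

Trace:
Path 1 = f;g:
  e0=[1,0] f-->[2,0] g-->[1,0]
  e1=[0,1] f-->[2,1] g-->[2,2]
  composite₁ = (1 2; 0 2)
Path 2 = h;k:
  e0=[1,0] h-->[2,0] k-->[2,0]
  e1=[0,1] h-->[1,2] k-->[1,2]
  composite₂ = (2 1; 0 2)
Equal? differ; not commutative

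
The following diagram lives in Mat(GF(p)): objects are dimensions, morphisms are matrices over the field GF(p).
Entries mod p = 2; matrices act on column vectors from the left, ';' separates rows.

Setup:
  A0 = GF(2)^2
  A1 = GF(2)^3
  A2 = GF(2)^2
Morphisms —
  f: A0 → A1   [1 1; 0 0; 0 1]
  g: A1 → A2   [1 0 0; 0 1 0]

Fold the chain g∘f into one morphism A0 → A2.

Answer: [1 1; 0 0]

Derivation:
  e0=(1,0) f→(1,0,0) g→(1,0)
  e1=(0,1) f→(1,0,1) g→(1,0)
result: [1 1; 0 0]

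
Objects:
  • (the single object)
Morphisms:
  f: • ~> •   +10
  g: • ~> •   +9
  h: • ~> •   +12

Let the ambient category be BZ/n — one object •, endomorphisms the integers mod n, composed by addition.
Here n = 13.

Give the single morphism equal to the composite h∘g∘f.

  0 +10≡10 +9≡6 +12≡5  (mod 13)
result: +5

Answer: +5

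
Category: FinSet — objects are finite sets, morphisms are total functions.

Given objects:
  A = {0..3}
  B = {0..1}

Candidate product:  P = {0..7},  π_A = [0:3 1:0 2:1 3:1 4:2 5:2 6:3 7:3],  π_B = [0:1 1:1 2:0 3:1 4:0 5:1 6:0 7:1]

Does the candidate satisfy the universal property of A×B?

|A|·|B| = 4·2 = 8;  |P| = 8
Check the pairing map k ↦ (π_A(k), π_B(k)):
  0 : (3,1)
  1 : (0,1)
  2 : (1,0)
  3 : (1,1)
  4 : (2,0)
  5 : (2,1)
  6 : (3,0)
  7 : (3,1)  ✗ repeats pair of k=0
distinct pairs in image: 7 / 8 needed
  → (3,1) hit at k=0 and k=7

Answer: NOT A VALID PRODUCT — duplicate pair at indices 7,0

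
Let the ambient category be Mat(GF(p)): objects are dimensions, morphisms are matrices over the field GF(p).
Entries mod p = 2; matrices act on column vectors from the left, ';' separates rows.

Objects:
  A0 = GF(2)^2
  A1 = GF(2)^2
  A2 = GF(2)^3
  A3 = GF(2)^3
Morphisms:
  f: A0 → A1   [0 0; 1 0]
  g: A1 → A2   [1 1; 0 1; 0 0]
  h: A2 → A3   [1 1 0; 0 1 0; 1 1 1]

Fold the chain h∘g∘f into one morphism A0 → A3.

  e0=⟨1,0⟩ f→⟨0,1⟩ g→⟨1,1,0⟩ h→⟨0,1,0⟩
  e1=⟨0,1⟩ f→⟨0,0⟩ g→⟨0,0,0⟩ h→⟨0,0,0⟩
composite: [0 0; 1 0; 0 0]

Answer: [0 0; 1 0; 0 0]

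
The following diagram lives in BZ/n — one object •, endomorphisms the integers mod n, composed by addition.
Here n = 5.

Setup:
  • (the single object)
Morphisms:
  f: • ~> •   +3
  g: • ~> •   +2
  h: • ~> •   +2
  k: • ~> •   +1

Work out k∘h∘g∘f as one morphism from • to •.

Answer: +3

Derivation:
  0 +3≡3 +2≡0 +2≡2 +1≡3  (mod 5)
composite: +3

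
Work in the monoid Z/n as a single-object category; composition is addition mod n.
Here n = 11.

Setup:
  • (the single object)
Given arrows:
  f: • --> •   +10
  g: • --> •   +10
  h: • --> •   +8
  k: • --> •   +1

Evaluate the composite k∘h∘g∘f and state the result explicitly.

Answer: +7

Trace:
  0 +10≡10 +10≡9 +8≡6 +1≡7  (mod 11)
result: +7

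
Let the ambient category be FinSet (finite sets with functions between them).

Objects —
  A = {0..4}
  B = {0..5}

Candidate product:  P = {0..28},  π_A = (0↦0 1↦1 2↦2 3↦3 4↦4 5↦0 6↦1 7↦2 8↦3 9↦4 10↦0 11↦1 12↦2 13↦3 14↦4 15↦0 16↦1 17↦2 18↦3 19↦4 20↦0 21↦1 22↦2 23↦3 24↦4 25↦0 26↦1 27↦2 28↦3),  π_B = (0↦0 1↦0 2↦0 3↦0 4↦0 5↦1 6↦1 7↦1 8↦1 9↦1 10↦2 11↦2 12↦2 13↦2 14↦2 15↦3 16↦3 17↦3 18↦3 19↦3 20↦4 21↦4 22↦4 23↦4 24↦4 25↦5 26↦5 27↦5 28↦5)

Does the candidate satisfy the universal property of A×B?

|A|·|B| = 5·6 = 30;  |P| = 29
  → cardinalities differ; no bijection possible.

Answer: NOT A VALID PRODUCT — |P|=29 ≠ |A|·|B|=30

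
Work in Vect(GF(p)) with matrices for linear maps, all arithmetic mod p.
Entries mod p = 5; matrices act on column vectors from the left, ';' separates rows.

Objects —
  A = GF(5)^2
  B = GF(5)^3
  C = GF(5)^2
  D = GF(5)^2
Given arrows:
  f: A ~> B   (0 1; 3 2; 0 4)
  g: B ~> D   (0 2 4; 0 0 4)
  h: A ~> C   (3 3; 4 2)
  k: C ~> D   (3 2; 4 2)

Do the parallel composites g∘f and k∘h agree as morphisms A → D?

Answer: DOES NOT COMMUTE

Work:
1) trace f;g:
  e0=⟨1,0⟩ f~>⟨0,3,0⟩ g~>⟨1,0⟩
  e1=⟨0,1⟩ f~>⟨1,2,4⟩ g~>⟨0,1⟩
  result₁ = (1 0; 0 1)
2) trace h;k:
  e0=⟨1,0⟩ h~>⟨3,4⟩ k~>⟨2,0⟩
  e1=⟨0,1⟩ h~>⟨3,2⟩ k~>⟨3,1⟩
  result₂ = (2 3; 0 1)
Equal? differ; not commutative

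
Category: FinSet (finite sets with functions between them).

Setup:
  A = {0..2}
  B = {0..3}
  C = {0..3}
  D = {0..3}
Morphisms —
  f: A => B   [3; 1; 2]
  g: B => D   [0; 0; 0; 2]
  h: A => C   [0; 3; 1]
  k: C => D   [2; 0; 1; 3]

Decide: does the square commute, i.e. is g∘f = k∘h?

1) trace f;g:
  0 f=>3 g=>2
  1 f=>1 g=>0
  2 f=>2 g=>0
  ⟦path⟧₁ = [2; 0; 0]
2) trace h;k:
  0 h=>0 k=>2
  1 h=>3 k=>3
  2 h=>1 k=>0
  ⟦path⟧₂ = [2; 3; 0]
Equal? distinct morphisms ✗

Answer: DOES NOT COMMUTE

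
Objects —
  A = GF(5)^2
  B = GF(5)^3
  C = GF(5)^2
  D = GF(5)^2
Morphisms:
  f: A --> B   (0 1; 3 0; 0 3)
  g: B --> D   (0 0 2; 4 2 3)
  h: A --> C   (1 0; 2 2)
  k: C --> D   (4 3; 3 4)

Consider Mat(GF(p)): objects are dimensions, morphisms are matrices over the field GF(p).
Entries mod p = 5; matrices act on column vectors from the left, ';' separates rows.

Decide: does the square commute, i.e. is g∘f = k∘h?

1) trace f;g:
  e0=⟨1,0⟩ f-->⟨0,3,0⟩ g-->⟨0,1⟩
  e1=⟨0,1⟩ f-->⟨1,0,3⟩ g-->⟨1,3⟩
  ⟦path⟧₁ = (0 1; 1 3)
2) trace h;k:
  e0=⟨1,0⟩ h-->⟨1,2⟩ k-->⟨0,1⟩
  e1=⟨0,1⟩ h-->⟨0,2⟩ k-->⟨1,3⟩
  ⟦path⟧₂ = (0 1; 1 3)
Equal? YES — commutes

Answer: COMMUTES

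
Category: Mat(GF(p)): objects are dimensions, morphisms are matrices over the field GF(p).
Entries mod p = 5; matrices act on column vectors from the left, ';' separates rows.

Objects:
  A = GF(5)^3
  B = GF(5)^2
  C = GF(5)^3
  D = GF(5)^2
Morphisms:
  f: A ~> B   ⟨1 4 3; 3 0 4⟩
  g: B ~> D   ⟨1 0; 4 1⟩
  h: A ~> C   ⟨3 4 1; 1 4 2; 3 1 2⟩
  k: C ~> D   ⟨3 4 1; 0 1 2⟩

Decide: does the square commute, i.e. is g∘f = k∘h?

Answer: COMMUTES

Derivation:
Path 1 = f;g:
  e0=(1,0,0) f~>(1,3) g~>(1,2)
  e1=(0,1,0) f~>(4,0) g~>(4,1)
  e2=(0,0,1) f~>(3,4) g~>(3,1)
  ⟦path⟧₁ = ⟨1 4 3; 2 1 1⟩
Path 2 = h;k:
  e0=(1,0,0) h~>(3,1,3) k~>(1,2)
  e1=(0,1,0) h~>(4,4,1) k~>(4,1)
  e2=(0,0,1) h~>(1,2,2) k~>(3,1)
  ⟦path⟧₂ = ⟨1 4 3; 2 1 1⟩
Equal? same morphism ✓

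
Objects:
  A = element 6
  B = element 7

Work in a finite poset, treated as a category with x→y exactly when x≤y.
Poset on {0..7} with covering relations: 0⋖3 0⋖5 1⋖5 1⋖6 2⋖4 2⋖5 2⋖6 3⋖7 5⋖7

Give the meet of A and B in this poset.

Answer: NO MEET EXISTS

Trace:
Lower bounds of A=6 and B=7: {1,2}
  maximal lower bounds 1 and 2 are incomparable: neither 1≤2 nor 2≤1
→ no greatest lower bound exists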